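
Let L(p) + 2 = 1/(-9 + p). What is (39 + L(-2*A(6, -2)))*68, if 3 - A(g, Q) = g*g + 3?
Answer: 158576/63 ≈ 2517.1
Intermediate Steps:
A(g, Q) = -g² (A(g, Q) = 3 - (g*g + 3) = 3 - (g² + 3) = 3 - (3 + g²) = 3 + (-3 - g²) = -g²)
L(p) = -2 + 1/(-9 + p)
(39 + L(-2*A(6, -2)))*68 = (39 + (19 - (-4)*(-1*6²))/(-9 - (-2)*6²))*68 = (39 + (19 - (-4)*(-1*36))/(-9 - (-2)*36))*68 = (39 + (19 - (-4)*(-36))/(-9 - 2*(-36)))*68 = (39 + (19 - 2*72)/(-9 + 72))*68 = (39 + (19 - 144)/63)*68 = (39 + (1/63)*(-125))*68 = (39 - 125/63)*68 = (2332/63)*68 = 158576/63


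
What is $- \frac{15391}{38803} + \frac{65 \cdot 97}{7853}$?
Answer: $\frac{123787392}{304719959} \approx 0.40623$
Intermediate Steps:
$- \frac{15391}{38803} + \frac{65 \cdot 97}{7853} = \left(-15391\right) \frac{1}{38803} + 6305 \cdot \frac{1}{7853} = - \frac{15391}{38803} + \frac{6305}{7853} = \frac{123787392}{304719959}$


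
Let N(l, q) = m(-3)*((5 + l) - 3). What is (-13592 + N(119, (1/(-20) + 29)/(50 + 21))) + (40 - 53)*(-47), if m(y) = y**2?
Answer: -11892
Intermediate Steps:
N(l, q) = 18 + 9*l (N(l, q) = (-3)**2*((5 + l) - 3) = 9*(2 + l) = 18 + 9*l)
(-13592 + N(119, (1/(-20) + 29)/(50 + 21))) + (40 - 53)*(-47) = (-13592 + (18 + 9*119)) + (40 - 53)*(-47) = (-13592 + (18 + 1071)) - 13*(-47) = (-13592 + 1089) + 611 = -12503 + 611 = -11892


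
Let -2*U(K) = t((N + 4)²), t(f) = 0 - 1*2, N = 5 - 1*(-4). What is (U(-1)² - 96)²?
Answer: 9025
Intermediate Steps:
N = 9 (N = 5 + 4 = 9)
t(f) = -2 (t(f) = 0 - 2 = -2)
U(K) = 1 (U(K) = -½*(-2) = 1)
(U(-1)² - 96)² = (1² - 96)² = (1 - 96)² = (-95)² = 9025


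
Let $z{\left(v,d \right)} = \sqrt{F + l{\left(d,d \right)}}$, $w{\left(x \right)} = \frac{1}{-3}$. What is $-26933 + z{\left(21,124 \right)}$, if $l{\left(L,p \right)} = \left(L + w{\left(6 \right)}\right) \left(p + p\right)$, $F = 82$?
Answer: $-26933 + \frac{\sqrt{276762}}{3} \approx -26758.0$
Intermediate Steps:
$w{\left(x \right)} = - \frac{1}{3}$
$l{\left(L,p \right)} = 2 p \left(- \frac{1}{3} + L\right)$ ($l{\left(L,p \right)} = \left(L - \frac{1}{3}\right) \left(p + p\right) = \left(- \frac{1}{3} + L\right) 2 p = 2 p \left(- \frac{1}{3} + L\right)$)
$z{\left(v,d \right)} = \sqrt{82 + \frac{2 d \left(-1 + 3 d\right)}{3}}$
$-26933 + z{\left(21,124 \right)} = -26933 + \frac{\sqrt{6} \sqrt{123 + 124 \left(-1 + 3 \cdot 124\right)}}{3} = -26933 + \frac{\sqrt{6} \sqrt{123 + 124 \left(-1 + 372\right)}}{3} = -26933 + \frac{\sqrt{6} \sqrt{123 + 124 \cdot 371}}{3} = -26933 + \frac{\sqrt{6} \sqrt{123 + 46004}}{3} = -26933 + \frac{\sqrt{6} \sqrt{46127}}{3} = -26933 + \frac{\sqrt{276762}}{3}$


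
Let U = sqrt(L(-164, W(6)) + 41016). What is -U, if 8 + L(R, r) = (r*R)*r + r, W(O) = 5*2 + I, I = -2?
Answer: -2*sqrt(7630) ≈ -174.70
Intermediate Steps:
W(O) = 8 (W(O) = 5*2 - 2 = 10 - 2 = 8)
L(R, r) = -8 + r + R*r**2 (L(R, r) = -8 + ((r*R)*r + r) = -8 + ((R*r)*r + r) = -8 + (R*r**2 + r) = -8 + (r + R*r**2) = -8 + r + R*r**2)
U = 2*sqrt(7630) (U = sqrt((-8 + 8 - 164*8**2) + 41016) = sqrt((-8 + 8 - 164*64) + 41016) = sqrt((-8 + 8 - 10496) + 41016) = sqrt(-10496 + 41016) = sqrt(30520) = 2*sqrt(7630) ≈ 174.70)
-U = -2*sqrt(7630)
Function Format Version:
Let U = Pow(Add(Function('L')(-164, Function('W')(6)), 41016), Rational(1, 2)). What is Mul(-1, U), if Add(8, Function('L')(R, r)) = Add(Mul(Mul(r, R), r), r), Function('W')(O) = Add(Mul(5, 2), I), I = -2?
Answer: Mul(-2, Pow(7630, Rational(1, 2))) ≈ -174.70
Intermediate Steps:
Function('W')(O) = 8 (Function('W')(O) = Add(Mul(5, 2), -2) = Add(10, -2) = 8)
Function('L')(R, r) = Add(-8, r, Mul(R, Pow(r, 2))) (Function('L')(R, r) = Add(-8, Add(Mul(Mul(r, R), r), r)) = Add(-8, Add(Mul(Mul(R, r), r), r)) = Add(-8, Add(Mul(R, Pow(r, 2)), r)) = Add(-8, Add(r, Mul(R, Pow(r, 2)))) = Add(-8, r, Mul(R, Pow(r, 2))))
U = Mul(2, Pow(7630, Rational(1, 2))) (U = Pow(Add(Add(-8, 8, Mul(-164, Pow(8, 2))), 41016), Rational(1, 2)) = Pow(Add(Add(-8, 8, Mul(-164, 64)), 41016), Rational(1, 2)) = Pow(Add(Add(-8, 8, -10496), 41016), Rational(1, 2)) = Pow(Add(-10496, 41016), Rational(1, 2)) = Pow(30520, Rational(1, 2)) = Mul(2, Pow(7630, Rational(1, 2))) ≈ 174.70)
Mul(-1, U) = Mul(-1, Mul(2, Pow(7630, Rational(1, 2)))) = Mul(-2, Pow(7630, Rational(1, 2)))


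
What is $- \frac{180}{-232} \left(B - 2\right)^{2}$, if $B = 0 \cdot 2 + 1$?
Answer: $\frac{45}{58} \approx 0.77586$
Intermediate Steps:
$B = 1$ ($B = 0 + 1 = 1$)
$- \frac{180}{-232} \left(B - 2\right)^{2} = - \frac{180}{-232} \left(1 - 2\right)^{2} = \left(-180\right) \left(- \frac{1}{232}\right) \left(-1\right)^{2} = \frac{45}{58} \cdot 1 = \frac{45}{58}$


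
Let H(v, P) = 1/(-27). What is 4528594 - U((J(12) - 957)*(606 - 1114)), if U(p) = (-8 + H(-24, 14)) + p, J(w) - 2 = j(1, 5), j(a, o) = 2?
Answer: 109200907/27 ≈ 4.0445e+6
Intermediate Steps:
H(v, P) = -1/27
J(w) = 4 (J(w) = 2 + 2 = 4)
U(p) = -217/27 + p (U(p) = (-8 - 1/27) + p = -217/27 + p)
4528594 - U((J(12) - 957)*(606 - 1114)) = 4528594 - (-217/27 + (4 - 957)*(606 - 1114)) = 4528594 - (-217/27 - 953*(-508)) = 4528594 - (-217/27 + 484124) = 4528594 - 1*13071131/27 = 4528594 - 13071131/27 = 109200907/27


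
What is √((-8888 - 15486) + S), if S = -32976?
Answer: 5*I*√2294 ≈ 239.48*I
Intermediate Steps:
√((-8888 - 15486) + S) = √((-8888 - 15486) - 32976) = √(-24374 - 32976) = √(-57350) = 5*I*√2294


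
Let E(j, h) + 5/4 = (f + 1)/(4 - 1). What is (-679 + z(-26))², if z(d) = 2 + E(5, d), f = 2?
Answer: 7338681/16 ≈ 4.5867e+5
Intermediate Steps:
E(j, h) = -¼ (E(j, h) = -5/4 + (2 + 1)/(4 - 1) = -5/4 + 3/3 = -5/4 + 3*(⅓) = -5/4 + 1 = -¼)
z(d) = 7/4 (z(d) = 2 - ¼ = 7/4)
(-679 + z(-26))² = (-679 + 7/4)² = (-2709/4)² = 7338681/16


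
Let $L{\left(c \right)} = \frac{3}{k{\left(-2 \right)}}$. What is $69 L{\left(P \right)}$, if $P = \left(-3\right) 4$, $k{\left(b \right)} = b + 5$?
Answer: $69$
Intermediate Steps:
$k{\left(b \right)} = 5 + b$
$P = -12$
$L{\left(c \right)} = 1$ ($L{\left(c \right)} = \frac{3}{5 - 2} = \frac{3}{3} = 3 \cdot \frac{1}{3} = 1$)
$69 L{\left(P \right)} = 69 \cdot 1 = 69$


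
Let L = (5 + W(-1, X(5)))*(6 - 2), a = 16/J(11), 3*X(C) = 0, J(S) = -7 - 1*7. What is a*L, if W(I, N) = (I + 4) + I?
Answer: -32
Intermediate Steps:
J(S) = -14 (J(S) = -7 - 7 = -14)
X(C) = 0 (X(C) = (⅓)*0 = 0)
W(I, N) = 4 + 2*I (W(I, N) = (4 + I) + I = 4 + 2*I)
a = -8/7 (a = 16/(-14) = 16*(-1/14) = -8/7 ≈ -1.1429)
L = 28 (L = (5 + (4 + 2*(-1)))*(6 - 2) = (5 + (4 - 2))*4 = (5 + 2)*4 = 7*4 = 28)
a*L = -8/7*28 = -32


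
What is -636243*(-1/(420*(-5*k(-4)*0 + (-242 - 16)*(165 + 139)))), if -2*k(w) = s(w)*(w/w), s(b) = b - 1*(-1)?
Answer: -212081/10980480 ≈ -0.019314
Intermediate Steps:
s(b) = 1 + b (s(b) = b + 1 = 1 + b)
k(w) = -1/2 - w/2 (k(w) = -(1 + w)*w/w/2 = -(1 + w)/2 = -1/2 - w/2)
-636243*(-1/(420*(-5*k(-4)*0 + (-242 - 16)*(165 + 139)))) = -636243*(-1/(420*(-5*(-1/2 - 1/2*(-4))*0 + (-242 - 16)*(165 + 139)))) = -636243*(-1/(420*(-5*(-1/2 + 2)*0 - 258*304))) = -636243*(-1/(420*(-5*3/2*0 - 78432))) = -636243*(-1/(420*(-15/2*0 - 78432))) = -636243*(-1/(420*(0 - 78432))) = -636243/((-78432*(-420))) = -636243/32941440 = -636243*1/32941440 = -212081/10980480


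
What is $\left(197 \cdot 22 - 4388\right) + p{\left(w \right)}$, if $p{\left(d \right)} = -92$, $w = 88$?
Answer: $-146$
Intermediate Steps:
$\left(197 \cdot 22 - 4388\right) + p{\left(w \right)} = \left(197 \cdot 22 - 4388\right) - 92 = \left(4334 - 4388\right) - 92 = -54 - 92 = -146$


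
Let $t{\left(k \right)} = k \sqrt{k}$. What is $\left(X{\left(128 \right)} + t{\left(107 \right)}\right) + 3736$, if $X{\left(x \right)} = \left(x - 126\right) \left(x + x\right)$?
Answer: $4248 + 107 \sqrt{107} \approx 5354.8$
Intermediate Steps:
$X{\left(x \right)} = 2 x \left(-126 + x\right)$ ($X{\left(x \right)} = \left(-126 + x\right) 2 x = 2 x \left(-126 + x\right)$)
$t{\left(k \right)} = k^{\frac{3}{2}}$
$\left(X{\left(128 \right)} + t{\left(107 \right)}\right) + 3736 = \left(2 \cdot 128 \left(-126 + 128\right) + 107^{\frac{3}{2}}\right) + 3736 = \left(2 \cdot 128 \cdot 2 + 107 \sqrt{107}\right) + 3736 = \left(512 + 107 \sqrt{107}\right) + 3736 = 4248 + 107 \sqrt{107}$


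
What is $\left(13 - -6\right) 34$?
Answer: $646$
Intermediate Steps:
$\left(13 - -6\right) 34 = \left(13 + \left(-12 + 18\right)\right) 34 = \left(13 + 6\right) 34 = 19 \cdot 34 = 646$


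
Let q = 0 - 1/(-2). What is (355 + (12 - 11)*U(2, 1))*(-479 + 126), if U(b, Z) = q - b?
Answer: -249571/2 ≈ -1.2479e+5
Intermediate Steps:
q = 1/2 (q = 0 - 1*(-1/2) = 0 + 1/2 = 1/2 ≈ 0.50000)
U(b, Z) = 1/2 - b
(355 + (12 - 11)*U(2, 1))*(-479 + 126) = (355 + (12 - 11)*(1/2 - 1*2))*(-479 + 126) = (355 + 1*(1/2 - 2))*(-353) = (355 + 1*(-3/2))*(-353) = (355 - 3/2)*(-353) = (707/2)*(-353) = -249571/2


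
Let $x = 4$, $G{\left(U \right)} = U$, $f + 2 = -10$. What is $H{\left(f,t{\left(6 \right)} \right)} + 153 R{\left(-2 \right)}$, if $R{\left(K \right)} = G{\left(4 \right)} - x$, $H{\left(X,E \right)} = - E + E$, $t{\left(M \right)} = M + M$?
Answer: $0$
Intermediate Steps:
$f = -12$ ($f = -2 - 10 = -12$)
$t{\left(M \right)} = 2 M$
$H{\left(X,E \right)} = 0$
$R{\left(K \right)} = 0$ ($R{\left(K \right)} = 4 - 4 = 0$)
$H{\left(f,t{\left(6 \right)} \right)} + 153 R{\left(-2 \right)} = 0 + 153 \cdot 0 = 0 + 0 = 0$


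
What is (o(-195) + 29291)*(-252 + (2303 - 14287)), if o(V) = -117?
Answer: -356973064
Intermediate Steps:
(o(-195) + 29291)*(-252 + (2303 - 14287)) = (-117 + 29291)*(-252 + (2303 - 14287)) = 29174*(-252 - 11984) = 29174*(-12236) = -356973064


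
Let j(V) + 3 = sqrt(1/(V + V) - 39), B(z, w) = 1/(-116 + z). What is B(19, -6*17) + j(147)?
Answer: -292/97 + I*sqrt(68790)/42 ≈ -3.0103 + 6.2447*I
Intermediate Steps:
j(V) = -3 + sqrt(-39 + 1/(2*V)) (j(V) = -3 + sqrt(1/(V + V) - 39) = -3 + sqrt(1/(2*V) - 39) = -3 + sqrt(-39 + 1/(2*V)))
B(19, -6*17) + j(147) = 1/(-116 + 19) + (-3 + sqrt(-156 + 2/147)/2) = 1/(-97) + (-3 + sqrt(-156 + 2*(1/147))/2) = -1/97 + (-3 + sqrt(-156 + 2/147)/2) = -1/97 + (-3 + sqrt(-22930/147)/2) = -1/97 + (-3 + (I*sqrt(68790)/21)/2) = -1/97 + (-3 + I*sqrt(68790)/42) = -292/97 + I*sqrt(68790)/42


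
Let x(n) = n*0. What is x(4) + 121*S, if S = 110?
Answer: 13310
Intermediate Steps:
x(n) = 0
x(4) + 121*S = 0 + 121*110 = 0 + 13310 = 13310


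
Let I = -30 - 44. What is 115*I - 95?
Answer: -8605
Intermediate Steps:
I = -74
115*I - 95 = 115*(-74) - 95 = -8510 - 95 = -8605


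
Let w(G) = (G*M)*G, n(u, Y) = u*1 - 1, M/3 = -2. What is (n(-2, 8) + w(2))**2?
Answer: 729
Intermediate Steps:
M = -6 (M = 3*(-2) = -6)
n(u, Y) = -1 + u (n(u, Y) = u - 1 = -1 + u)
w(G) = -6*G**2 (w(G) = (G*(-6))*G = (-6*G)*G = -6*G**2)
(n(-2, 8) + w(2))**2 = ((-1 - 2) - 6*2**2)**2 = (-3 - 6*4)**2 = (-3 - 24)**2 = (-27)**2 = 729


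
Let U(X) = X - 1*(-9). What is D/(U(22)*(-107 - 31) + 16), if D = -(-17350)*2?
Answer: -17350/2131 ≈ -8.1417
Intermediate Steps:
U(X) = 9 + X (U(X) = X + 9 = 9 + X)
D = 34700 (D = -694*(-50) = 34700)
D/(U(22)*(-107 - 31) + 16) = 34700/((9 + 22)*(-107 - 31) + 16) = 34700/(31*(-138) + 16) = 34700/(-4278 + 16) = 34700/(-4262) = 34700*(-1/4262) = -17350/2131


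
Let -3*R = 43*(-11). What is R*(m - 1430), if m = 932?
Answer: -78518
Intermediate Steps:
R = 473/3 (R = -43*(-11)/3 = -⅓*(-473) = 473/3 ≈ 157.67)
R*(m - 1430) = 473*(932 - 1430)/3 = (473/3)*(-498) = -78518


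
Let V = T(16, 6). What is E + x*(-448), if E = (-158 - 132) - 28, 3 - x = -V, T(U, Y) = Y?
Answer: -4350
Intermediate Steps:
V = 6
x = 9 (x = 3 - (-1)*6 = 3 - 1*(-6) = 3 + 6 = 9)
E = -318 (E = -290 - 28 = -318)
E + x*(-448) = -318 + 9*(-448) = -318 - 4032 = -4350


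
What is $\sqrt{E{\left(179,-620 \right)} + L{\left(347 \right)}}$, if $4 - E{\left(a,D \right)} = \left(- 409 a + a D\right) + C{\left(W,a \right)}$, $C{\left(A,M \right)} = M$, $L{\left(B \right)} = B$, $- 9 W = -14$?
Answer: $\sqrt{184363} \approx 429.38$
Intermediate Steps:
$W = \frac{14}{9}$ ($W = \left(- \frac{1}{9}\right) \left(-14\right) = \frac{14}{9} \approx 1.5556$)
$E{\left(a,D \right)} = 4 + 408 a - D a$ ($E{\left(a,D \right)} = 4 - \left(\left(- 409 a + a D\right) + a\right) = 4 - \left(\left(- 409 a + D a\right) + a\right) = 4 - \left(- 408 a + D a\right) = 4 + 408 a - D a$)
$\sqrt{E{\left(179,-620 \right)} + L{\left(347 \right)}} = \sqrt{\left(4 + 408 \cdot 179 - \left(-620\right) 179\right) + 347} = \sqrt{\left(4 + 73032 + 110980\right) + 347} = \sqrt{184016 + 347} = \sqrt{184363}$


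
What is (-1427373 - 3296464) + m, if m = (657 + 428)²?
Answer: -3546612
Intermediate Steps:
m = 1177225 (m = 1085² = 1177225)
(-1427373 - 3296464) + m = (-1427373 - 3296464) + 1177225 = -4723837 + 1177225 = -3546612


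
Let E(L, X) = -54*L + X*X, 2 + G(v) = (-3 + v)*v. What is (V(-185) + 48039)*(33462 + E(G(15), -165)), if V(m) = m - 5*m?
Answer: 2491387425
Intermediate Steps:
V(m) = -4*m
G(v) = -2 + v*(-3 + v) (G(v) = -2 + (-3 + v)*v = -2 + v*(-3 + v))
E(L, X) = X² - 54*L (E(L, X) = -54*L + X² = X² - 54*L)
(V(-185) + 48039)*(33462 + E(G(15), -165)) = (-4*(-185) + 48039)*(33462 + ((-165)² - 54*(-2 + 15² - 3*15))) = (740 + 48039)*(33462 + (27225 - 54*(-2 + 225 - 45))) = 48779*(33462 + (27225 - 54*178)) = 48779*(33462 + (27225 - 9612)) = 48779*(33462 + 17613) = 48779*51075 = 2491387425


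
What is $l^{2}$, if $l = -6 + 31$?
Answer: $625$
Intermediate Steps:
$l = 25$
$l^{2} = 25^{2} = 625$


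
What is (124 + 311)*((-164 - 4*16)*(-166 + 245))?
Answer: -7835220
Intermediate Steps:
(124 + 311)*((-164 - 4*16)*(-166 + 245)) = 435*((-164 - 64)*79) = 435*(-228*79) = 435*(-18012) = -7835220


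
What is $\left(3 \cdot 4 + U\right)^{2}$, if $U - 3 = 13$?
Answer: $784$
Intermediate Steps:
$U = 16$ ($U = 3 + 13 = 16$)
$\left(3 \cdot 4 + U\right)^{2} = \left(3 \cdot 4 + 16\right)^{2} = \left(12 + 16\right)^{2} = 28^{2} = 784$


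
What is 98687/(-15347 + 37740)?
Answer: 98687/22393 ≈ 4.4070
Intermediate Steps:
98687/(-15347 + 37740) = 98687/22393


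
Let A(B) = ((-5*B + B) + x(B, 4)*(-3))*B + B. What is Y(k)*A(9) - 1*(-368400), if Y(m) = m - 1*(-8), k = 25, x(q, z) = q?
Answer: 349986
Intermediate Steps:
Y(m) = 8 + m (Y(m) = m + 8 = 8 + m)
A(B) = B - 7*B² (A(B) = ((-5*B + B) + B*(-3))*B + B = (-4*B - 3*B)*B + B = (-7*B)*B + B = -7*B² + B = B - 7*B²)
Y(k)*A(9) - 1*(-368400) = (8 + 25)*(9*(1 - 7*9)) - 1*(-368400) = 33*(9*(1 - 63)) + 368400 = 33*(9*(-62)) + 368400 = 33*(-558) + 368400 = -18414 + 368400 = 349986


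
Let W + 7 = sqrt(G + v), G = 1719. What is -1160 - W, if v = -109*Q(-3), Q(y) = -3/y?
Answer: -1153 - sqrt(1610) ≈ -1193.1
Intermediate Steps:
v = -109 (v = -(-327)/(-3) = -(-327)*(-1)/3 = -109*1 = -109)
W = -7 + sqrt(1610) (W = -7 + sqrt(1719 - 109) = -7 + sqrt(1610) ≈ 33.125)
-1160 - W = -1160 - (-7 + sqrt(1610)) = -1160 + (7 - sqrt(1610)) = -1153 - sqrt(1610)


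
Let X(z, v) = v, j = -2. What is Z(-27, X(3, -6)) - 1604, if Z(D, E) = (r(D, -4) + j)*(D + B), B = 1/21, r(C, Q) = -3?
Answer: -30854/21 ≈ -1469.2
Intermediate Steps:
B = 1/21 ≈ 0.047619
Z(D, E) = -5/21 - 5*D (Z(D, E) = (-3 - 2)*(D + 1/21) = -5*(1/21 + D) = -5/21 - 5*D)
Z(-27, X(3, -6)) - 1604 = (-5/21 - 5*(-27)) - 1604 = (-5/21 + 135) - 1604 = 2830/21 - 1604 = -30854/21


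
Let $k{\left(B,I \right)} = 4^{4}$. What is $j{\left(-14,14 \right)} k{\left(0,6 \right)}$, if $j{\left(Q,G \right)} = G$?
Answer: $3584$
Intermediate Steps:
$k{\left(B,I \right)} = 256$
$j{\left(-14,14 \right)} k{\left(0,6 \right)} = 14 \cdot 256 = 3584$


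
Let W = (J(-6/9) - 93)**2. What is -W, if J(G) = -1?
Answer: -8836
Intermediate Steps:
W = 8836 (W = (-1 - 93)**2 = (-94)**2 = 8836)
-W = -1*8836 = -8836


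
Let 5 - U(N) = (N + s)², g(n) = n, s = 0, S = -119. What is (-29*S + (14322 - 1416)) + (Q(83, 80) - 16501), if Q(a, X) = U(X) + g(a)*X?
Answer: 101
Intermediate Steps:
U(N) = 5 - N² (U(N) = 5 - (N + 0)² = 5 - N²)
Q(a, X) = 5 - X² + X*a (Q(a, X) = (5 - X²) + a*X = (5 - X²) + X*a = 5 - X² + X*a)
(-29*S + (14322 - 1416)) + (Q(83, 80) - 16501) = (-29*(-119) + (14322 - 1416)) + ((5 - 1*80² + 80*83) - 16501) = (3451 + 12906) + ((5 - 1*6400 + 6640) - 16501) = 16357 + ((5 - 6400 + 6640) - 16501) = 16357 + (245 - 16501) = 16357 - 16256 = 101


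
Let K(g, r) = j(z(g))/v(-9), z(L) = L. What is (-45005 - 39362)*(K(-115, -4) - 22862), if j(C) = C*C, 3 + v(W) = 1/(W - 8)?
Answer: 119265325183/52 ≈ 2.2936e+9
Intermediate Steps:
v(W) = -3 + 1/(-8 + W) (v(W) = -3 + 1/(W - 8) = -3 + 1/(-8 + W))
j(C) = C²
K(g, r) = -17*g²/52 (K(g, r) = g²/(((25 - 3*(-9))/(-8 - 9))) = g²/(((25 + 27)/(-17))) = g²/((-1/17*52)) = g²/(-52/17) = g²*(-17/52) = -17*g²/52)
(-45005 - 39362)*(K(-115, -4) - 22862) = (-45005 - 39362)*(-17/52*(-115)² - 22862) = -84367*(-17/52*13225 - 22862) = -84367*(-224825/52 - 22862) = -84367*(-1413649/52) = 119265325183/52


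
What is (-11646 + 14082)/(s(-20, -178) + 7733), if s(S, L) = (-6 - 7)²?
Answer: 406/1317 ≈ 0.30828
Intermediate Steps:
s(S, L) = 169 (s(S, L) = (-13)² = 169)
(-11646 + 14082)/(s(-20, -178) + 7733) = (-11646 + 14082)/(169 + 7733) = 2436/7902 = 2436*(1/7902) = 406/1317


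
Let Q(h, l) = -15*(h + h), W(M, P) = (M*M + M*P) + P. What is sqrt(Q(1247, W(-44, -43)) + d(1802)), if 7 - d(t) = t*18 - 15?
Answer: 8*I*sqrt(1091) ≈ 264.24*I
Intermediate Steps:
W(M, P) = P + M**2 + M*P (W(M, P) = (M**2 + M*P) + P = P + M**2 + M*P)
d(t) = 22 - 18*t (d(t) = 7 - (t*18 - 15) = 7 - (18*t - 15) = 7 - (-15 + 18*t) = 7 + (15 - 18*t) = 22 - 18*t)
Q(h, l) = -30*h
sqrt(Q(1247, W(-44, -43)) + d(1802)) = sqrt(-30*1247 + (22 - 18*1802)) = sqrt(-37410 + (22 - 32436)) = sqrt(-37410 - 32414) = sqrt(-69824) = 8*I*sqrt(1091)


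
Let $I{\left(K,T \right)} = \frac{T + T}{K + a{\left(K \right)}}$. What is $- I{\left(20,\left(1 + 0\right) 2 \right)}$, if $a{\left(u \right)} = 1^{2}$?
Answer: $- \frac{4}{21} \approx -0.19048$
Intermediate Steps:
$a{\left(u \right)} = 1$
$I{\left(K,T \right)} = \frac{2 T}{1 + K}$ ($I{\left(K,T \right)} = \frac{T + T}{K + 1} = \frac{2 T}{1 + K}$)
$- I{\left(20,\left(1 + 0\right) 2 \right)} = - \frac{2 \left(1 + 0\right) 2}{1 + 20} = - \frac{2 \cdot 1 \cdot 2}{21} = - \frac{2 \cdot 2}{21} = \left(-1\right) \frac{4}{21} = - \frac{4}{21}$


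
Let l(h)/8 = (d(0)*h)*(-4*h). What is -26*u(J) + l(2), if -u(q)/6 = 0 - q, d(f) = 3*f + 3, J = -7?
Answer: 708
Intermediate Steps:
d(f) = 3 + 3*f
u(q) = 6*q (u(q) = -6*(0 - q) = -(-6)*q = 6*q)
l(h) = -96*h² (l(h) = 8*(((3 + 3*0)*h)*(-4*h)) = 8*(((3 + 0)*h)*(-4*h)) = 8*((3*h)*(-4*h)) = 8*(-12*h²) = -96*h²)
-26*u(J) + l(2) = -156*(-7) - 96*2² = -26*(-42) - 96*4 = 1092 - 384 = 708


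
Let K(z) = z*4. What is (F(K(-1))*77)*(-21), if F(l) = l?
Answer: 6468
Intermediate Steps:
K(z) = 4*z
(F(K(-1))*77)*(-21) = ((4*(-1))*77)*(-21) = -4*77*(-21) = -308*(-21) = 6468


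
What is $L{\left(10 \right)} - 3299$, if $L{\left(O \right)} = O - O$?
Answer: $-3299$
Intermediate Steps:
$L{\left(O \right)} = 0$
$L{\left(10 \right)} - 3299 = 0 - 3299 = -3299$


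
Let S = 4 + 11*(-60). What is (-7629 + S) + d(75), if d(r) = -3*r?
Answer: -8510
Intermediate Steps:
S = -656 (S = 4 - 660 = -656)
(-7629 + S) + d(75) = (-7629 - 656) - 3*75 = -8285 - 225 = -8510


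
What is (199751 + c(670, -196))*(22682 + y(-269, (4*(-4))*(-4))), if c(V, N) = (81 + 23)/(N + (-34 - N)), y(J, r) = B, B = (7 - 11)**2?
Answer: 77075939070/17 ≈ 4.5339e+9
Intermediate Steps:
B = 16 (B = (-4)**2 = 16)
y(J, r) = 16
c(V, N) = -52/17 (c(V, N) = 104/(-34) = 104*(-1/34) = -52/17)
(199751 + c(670, -196))*(22682 + y(-269, (4*(-4))*(-4))) = (199751 - 52/17)*(22682 + 16) = (3395715/17)*22698 = 77075939070/17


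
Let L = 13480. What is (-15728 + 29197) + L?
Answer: 26949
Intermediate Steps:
(-15728 + 29197) + L = (-15728 + 29197) + 13480 = 13469 + 13480 = 26949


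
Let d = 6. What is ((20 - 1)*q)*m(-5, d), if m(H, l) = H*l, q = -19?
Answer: 10830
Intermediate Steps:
((20 - 1)*q)*m(-5, d) = ((20 - 1)*(-19))*(-5*6) = (19*(-19))*(-30) = -361*(-30) = 10830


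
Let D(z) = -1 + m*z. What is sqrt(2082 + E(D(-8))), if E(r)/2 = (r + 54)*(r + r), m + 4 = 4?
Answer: sqrt(1870) ≈ 43.243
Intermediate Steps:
m = 0 (m = -4 + 4 = 0)
D(z) = -1 (D(z) = -1 + 0*z = -1 + 0 = -1)
E(r) = 4*r*(54 + r) (E(r) = 2*((r + 54)*(r + r)) = 2*((54 + r)*(2*r)) = 2*(2*r*(54 + r)) = 4*r*(54 + r))
sqrt(2082 + E(D(-8))) = sqrt(2082 + 4*(-1)*(54 - 1)) = sqrt(2082 + 4*(-1)*53) = sqrt(2082 - 212) = sqrt(1870)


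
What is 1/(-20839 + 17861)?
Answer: -1/2978 ≈ -0.00033580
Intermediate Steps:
1/(-20839 + 17861) = 1/(-2978) = -1/2978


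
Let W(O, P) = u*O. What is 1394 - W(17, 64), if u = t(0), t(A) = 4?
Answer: 1326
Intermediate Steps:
u = 4
W(O, P) = 4*O
1394 - W(17, 64) = 1394 - 4*17 = 1394 - 1*68 = 1394 - 68 = 1326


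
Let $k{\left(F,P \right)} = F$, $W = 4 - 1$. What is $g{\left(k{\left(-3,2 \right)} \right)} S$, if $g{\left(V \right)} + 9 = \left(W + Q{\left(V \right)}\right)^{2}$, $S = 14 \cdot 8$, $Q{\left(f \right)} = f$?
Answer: $-1008$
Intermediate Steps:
$W = 3$ ($W = 4 - 1 = 3$)
$S = 112$
$g{\left(V \right)} = -9 + \left(3 + V\right)^{2}$
$g{\left(k{\left(-3,2 \right)} \right)} S = - 3 \left(6 - 3\right) 112 = \left(-3\right) 3 \cdot 112 = \left(-9\right) 112 = -1008$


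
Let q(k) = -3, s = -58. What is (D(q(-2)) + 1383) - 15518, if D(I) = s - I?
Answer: -14190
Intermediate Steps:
D(I) = -58 - I
(D(q(-2)) + 1383) - 15518 = ((-58 - 1*(-3)) + 1383) - 15518 = ((-58 + 3) + 1383) - 15518 = (-55 + 1383) - 15518 = 1328 - 15518 = -14190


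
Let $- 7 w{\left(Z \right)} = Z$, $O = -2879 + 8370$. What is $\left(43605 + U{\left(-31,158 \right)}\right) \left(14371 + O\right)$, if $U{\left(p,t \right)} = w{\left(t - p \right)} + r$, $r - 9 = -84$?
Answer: $864056586$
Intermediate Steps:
$r = -75$ ($r = 9 - 84 = -75$)
$O = 5491$
$w{\left(Z \right)} = - \frac{Z}{7}$
$U{\left(p,t \right)} = -75 - \frac{t}{7} + \frac{p}{7}$ ($U{\left(p,t \right)} = - \frac{t - p}{7} - 75 = \left(- \frac{t}{7} + \frac{p}{7}\right) - 75 = -75 - \frac{t}{7} + \frac{p}{7}$)
$\left(43605 + U{\left(-31,158 \right)}\right) \left(14371 + O\right) = \left(43605 - 102\right) \left(14371 + 5491\right) = \left(43605 - 102\right) 19862 = 43503 \cdot 19862 = 864056586$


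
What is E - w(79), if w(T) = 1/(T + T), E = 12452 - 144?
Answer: 1944663/158 ≈ 12308.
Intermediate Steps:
E = 12308
w(T) = 1/(2*T)
E - w(79) = 12308 - 1/(2*79) = 12308 - 1*1/158 = 12308 - 1/158 = 1944663/158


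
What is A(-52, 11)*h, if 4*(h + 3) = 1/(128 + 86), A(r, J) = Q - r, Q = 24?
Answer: -48773/214 ≈ -227.91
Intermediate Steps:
A(r, J) = 24 - r
h = -2567/856 (h = -3 + 1/(4*(128 + 86)) = -3 + (¼)/214 = -3 + (¼)*(1/214) = -3 + 1/856 = -2567/856 ≈ -2.9988)
A(-52, 11)*h = (24 - 1*(-52))*(-2567/856) = (24 + 52)*(-2567/856) = 76*(-2567/856) = -48773/214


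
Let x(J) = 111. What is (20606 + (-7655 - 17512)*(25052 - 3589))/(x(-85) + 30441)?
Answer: -540138715/30552 ≈ -17679.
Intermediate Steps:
(20606 + (-7655 - 17512)*(25052 - 3589))/(x(-85) + 30441) = (20606 + (-7655 - 17512)*(25052 - 3589))/(111 + 30441) = (20606 - 25167*21463)/30552 = (20606 - 540159321)*(1/30552) = -540138715*1/30552 = -540138715/30552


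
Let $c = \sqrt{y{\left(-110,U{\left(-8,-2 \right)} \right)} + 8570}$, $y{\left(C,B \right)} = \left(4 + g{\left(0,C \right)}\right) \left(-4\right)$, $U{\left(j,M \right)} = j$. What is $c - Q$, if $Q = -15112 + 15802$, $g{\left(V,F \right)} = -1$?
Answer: $-690 + \sqrt{8558} \approx -597.49$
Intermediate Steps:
$y{\left(C,B \right)} = -12$ ($y{\left(C,B \right)} = \left(4 - 1\right) \left(-4\right) = 3 \left(-4\right) = -12$)
$c = \sqrt{8558}$ ($c = \sqrt{-12 + 8570} = \sqrt{8558} \approx 92.509$)
$Q = 690$
$c - Q = \sqrt{8558} - 690 = -690 + \sqrt{8558}$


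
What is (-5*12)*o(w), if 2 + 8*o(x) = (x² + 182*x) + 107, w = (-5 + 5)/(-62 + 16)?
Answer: -1575/2 ≈ -787.50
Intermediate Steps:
w = 0 (w = 0/(-46) = 0*(-1/46) = 0)
o(x) = 105/8 + x²/8 + 91*x/4 (o(x) = -¼ + ((x² + 182*x) + 107)/8 = -¼ + (107 + x² + 182*x)/8 = -¼ + (107/8 + x²/8 + 91*x/4) = 105/8 + x²/8 + 91*x/4)
(-5*12)*o(w) = (-5*12)*(105/8 + (⅛)*0² + (91/4)*0) = -60*(105/8 + (⅛)*0 + 0) = -60*(105/8 + 0 + 0) = -60*105/8 = -1575/2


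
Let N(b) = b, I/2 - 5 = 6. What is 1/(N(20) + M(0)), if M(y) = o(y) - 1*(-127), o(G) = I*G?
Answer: 1/147 ≈ 0.0068027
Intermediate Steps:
I = 22 (I = 10 + 2*6 = 10 + 12 = 22)
o(G) = 22*G
M(y) = 127 + 22*y (M(y) = 22*y - 1*(-127) = 22*y + 127 = 127 + 22*y)
1/(N(20) + M(0)) = 1/(20 + (127 + 22*0)) = 1/(20 + (127 + 0)) = 1/(20 + 127) = 1/147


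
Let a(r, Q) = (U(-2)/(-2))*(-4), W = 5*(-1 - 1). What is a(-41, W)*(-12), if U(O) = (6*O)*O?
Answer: -576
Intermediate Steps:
U(O) = 6*O²
W = -10 (W = 5*(-2) = -10)
a(r, Q) = 48 (a(r, Q) = ((6*(-2)²)/(-2))*(-4) = -3*4*(-4) = -½*24*(-4) = -12*(-4) = 48)
a(-41, W)*(-12) = 48*(-12) = -576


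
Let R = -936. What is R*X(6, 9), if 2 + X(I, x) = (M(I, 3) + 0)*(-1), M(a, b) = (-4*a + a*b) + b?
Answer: -936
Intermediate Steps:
M(a, b) = b - 4*a + a*b
X(I, x) = -5 + I (X(I, x) = -2 + ((3 - 4*I + I*3) + 0)*(-1) = -2 + ((3 - 4*I + 3*I) + 0)*(-1) = -2 + ((3 - I) + 0)*(-1) = -2 + (3 - I)*(-1) = -2 + (-3 + I) = -5 + I)
R*X(6, 9) = -936*(-5 + 6) = -936*1 = -936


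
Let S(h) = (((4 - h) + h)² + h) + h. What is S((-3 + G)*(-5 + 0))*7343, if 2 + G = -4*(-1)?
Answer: 190918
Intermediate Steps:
G = 2 (G = -2 - 4*(-1) = -2 + 4 = 2)
S(h) = 16 + 2*h (S(h) = (4² + h) + h = (16 + h) + h = 16 + 2*h)
S((-3 + G)*(-5 + 0))*7343 = (16 + 2*((-3 + 2)*(-5 + 0)))*7343 = (16 + 2*(-1*(-5)))*7343 = (16 + 2*5)*7343 = (16 + 10)*7343 = 26*7343 = 190918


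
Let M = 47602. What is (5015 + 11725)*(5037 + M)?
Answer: 881176860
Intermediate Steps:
(5015 + 11725)*(5037 + M) = (5015 + 11725)*(5037 + 47602) = 16740*52639 = 881176860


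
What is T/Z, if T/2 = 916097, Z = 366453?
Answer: 1832194/366453 ≈ 4.9998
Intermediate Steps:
T = 1832194 (T = 2*916097 = 1832194)
T/Z = 1832194/366453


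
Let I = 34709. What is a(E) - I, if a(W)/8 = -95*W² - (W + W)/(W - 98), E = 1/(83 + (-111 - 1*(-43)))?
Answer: -2294661013/66105 ≈ -34712.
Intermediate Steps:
E = 1/15 (E = 1/(83 + (-111 + 43)) = 1/(83 - 68) = 1/15 ≈ 0.066667)
a(W) = -760*W² - 16*W/(-98 + W) (a(W) = 8*(-95*W² - (W + W)/(W - 98)) = 8*(-95*W² - 2*W/(-98 + W)) = -760*W² - 16*W/(-98 + W))
a(E) - I = 8*(1/15)*(-2 - 95*(1/15)² + 9310*(1/15))/(-98 + 1/15) - 1*34709 = 8*(1/15)*(-2 - 95*1/225 + 1862/3)/(-1469/15) - 34709 = 8*(1/15)*(-15/1469)*(-2 - 19/45 + 1862/3) - 34709 = 8*(1/15)*(-15/1469)*(27821/45) - 34709 = -222568/66105 - 34709 = -2294661013/66105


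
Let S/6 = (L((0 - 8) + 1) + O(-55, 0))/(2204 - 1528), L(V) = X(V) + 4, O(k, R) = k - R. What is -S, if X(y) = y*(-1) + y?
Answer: 153/338 ≈ 0.45266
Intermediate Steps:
X(y) = 0 (X(y) = -y + y = 0)
L(V) = 4 (L(V) = 0 + 4 = 4)
S = -153/338 (S = 6*((4 + (-55 - 1*0))/(2204 - 1528)) = 6*((4 + (-55 + 0))/676) = 6*((4 - 55)*(1/676)) = 6*(-51*1/676) = 6*(-51/676) = -153/338 ≈ -0.45266)
-S = -1*(-153/338) = 153/338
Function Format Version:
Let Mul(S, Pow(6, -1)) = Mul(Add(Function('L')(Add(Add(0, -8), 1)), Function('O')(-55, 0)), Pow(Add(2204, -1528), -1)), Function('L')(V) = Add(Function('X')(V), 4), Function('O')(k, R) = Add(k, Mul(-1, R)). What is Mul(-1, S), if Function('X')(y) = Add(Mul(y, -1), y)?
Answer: Rational(153, 338) ≈ 0.45266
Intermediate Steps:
Function('X')(y) = 0 (Function('X')(y) = Add(Mul(-1, y), y) = 0)
Function('L')(V) = 4 (Function('L')(V) = Add(0, 4) = 4)
S = Rational(-153, 338) (S = Mul(6, Mul(Add(4, Add(-55, Mul(-1, 0))), Pow(Add(2204, -1528), -1))) = Mul(6, Mul(Add(4, Add(-55, 0)), Pow(676, -1))) = Mul(6, Mul(Add(4, -55), Rational(1, 676))) = Mul(6, Mul(-51, Rational(1, 676))) = Mul(6, Rational(-51, 676)) = Rational(-153, 338) ≈ -0.45266)
Mul(-1, S) = Mul(-1, Rational(-153, 338)) = Rational(153, 338)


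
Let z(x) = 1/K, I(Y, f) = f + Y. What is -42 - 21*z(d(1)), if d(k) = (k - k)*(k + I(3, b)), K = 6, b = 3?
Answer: -91/2 ≈ -45.500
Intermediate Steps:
I(Y, f) = Y + f
d(k) = 0 (d(k) = (k - k)*(k + (3 + 3)) = 0*(k + 6) = 0*(6 + k) = 0)
z(x) = ⅙ (z(x) = 1/6 = ⅙)
-42 - 21*z(d(1)) = -42 - 21*⅙ = -42 - 7/2 = -91/2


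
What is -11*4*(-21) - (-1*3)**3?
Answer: 951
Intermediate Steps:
-11*4*(-21) - (-1*3)**3 = -44*(-21) - 1*(-3)**3 = 924 - 1*(-27) = 924 + 27 = 951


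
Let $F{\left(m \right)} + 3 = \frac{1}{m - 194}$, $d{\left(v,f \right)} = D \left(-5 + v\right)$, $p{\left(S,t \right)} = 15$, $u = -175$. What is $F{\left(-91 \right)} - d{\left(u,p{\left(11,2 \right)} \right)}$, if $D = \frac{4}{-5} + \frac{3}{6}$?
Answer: $- \frac{16246}{285} \approx -57.003$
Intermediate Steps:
$D = - \frac{3}{10}$ ($D = 4 \left(- \frac{1}{5}\right) + 3 \cdot \frac{1}{6} = - \frac{4}{5} + \frac{1}{2} = - \frac{3}{10} \approx -0.3$)
$d{\left(v,f \right)} = \frac{3}{2} - \frac{3 v}{10}$ ($d{\left(v,f \right)} = - \frac{3 \left(-5 + v\right)}{10} = \frac{3}{2} - \frac{3 v}{10}$)
$F{\left(m \right)} = -3 + \frac{1}{-194 + m}$ ($F{\left(m \right)} = -3 + \frac{1}{m - 194} = -3 + \frac{1}{-194 + m}$)
$F{\left(-91 \right)} - d{\left(u,p{\left(11,2 \right)} \right)} = \frac{583 - -273}{-194 - 91} - \left(\frac{3}{2} - - \frac{105}{2}\right) = \frac{583 + 273}{-285} - \left(\frac{3}{2} + \frac{105}{2}\right) = \left(- \frac{1}{285}\right) 856 - 54 = - \frac{856}{285} - 54 = - \frac{16246}{285}$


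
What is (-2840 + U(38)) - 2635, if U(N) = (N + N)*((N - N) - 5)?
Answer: -5855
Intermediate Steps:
U(N) = -10*N (U(N) = (2*N)*(0 - 5) = (2*N)*(-5) = -10*N)
(-2840 + U(38)) - 2635 = (-2840 - 10*38) - 2635 = (-2840 - 380) - 2635 = -3220 - 2635 = -5855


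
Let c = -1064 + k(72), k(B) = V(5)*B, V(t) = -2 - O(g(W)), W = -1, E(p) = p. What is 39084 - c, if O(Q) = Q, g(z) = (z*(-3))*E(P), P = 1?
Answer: 40508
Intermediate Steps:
g(z) = -3*z (g(z) = (z*(-3))*1 = -3*z*1 = -3*z)
V(t) = -5 (V(t) = -2 - (-3)*(-1) = -2 - 1*3 = -2 - 3 = -5)
k(B) = -5*B
c = -1424 (c = -1064 - 5*72 = -1064 - 360 = -1424)
39084 - c = 39084 - 1*(-1424) = 39084 + 1424 = 40508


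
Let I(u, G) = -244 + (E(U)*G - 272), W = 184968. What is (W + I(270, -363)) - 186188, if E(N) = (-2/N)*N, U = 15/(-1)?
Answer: -1010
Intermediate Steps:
U = -15 (U = 15*(-1) = -15)
E(N) = -2
I(u, G) = -516 - 2*G (I(u, G) = -244 + (-2*G - 272) = -244 + (-272 - 2*G) = -516 - 2*G)
(W + I(270, -363)) - 186188 = (184968 + (-516 - 2*(-363))) - 186188 = (184968 + (-516 + 726)) - 186188 = (184968 + 210) - 186188 = 185178 - 186188 = -1010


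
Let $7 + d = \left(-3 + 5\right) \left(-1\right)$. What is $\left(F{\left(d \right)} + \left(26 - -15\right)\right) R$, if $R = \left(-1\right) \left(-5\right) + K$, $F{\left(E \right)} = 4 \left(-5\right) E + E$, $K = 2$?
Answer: $1484$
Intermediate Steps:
$d = -9$ ($d = -7 + \left(-3 + 5\right) \left(-1\right) = -7 + 2 \left(-1\right) = -7 - 2 = -9$)
$F{\left(E \right)} = - 19 E$ ($F{\left(E \right)} = - 20 E + E = - 19 E$)
$R = 7$ ($R = \left(-1\right) \left(-5\right) + 2 = 5 + 2 = 7$)
$\left(F{\left(d \right)} + \left(26 - -15\right)\right) R = \left(\left(-19\right) \left(-9\right) + \left(26 - -15\right)\right) 7 = \left(171 + \left(26 + 15\right)\right) 7 = \left(171 + 41\right) 7 = 212 \cdot 7 = 1484$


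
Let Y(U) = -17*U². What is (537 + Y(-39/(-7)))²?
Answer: 207936/2401 ≈ 86.604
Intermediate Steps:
(537 + Y(-39/(-7)))² = (537 - 17*(-39/(-7))²)² = (537 - 17*(-39*(-⅐))²)² = (537 - 17*(39/7)²)² = (537 - 17*1521/49)² = (537 - 25857/49)² = (456/49)² = 207936/2401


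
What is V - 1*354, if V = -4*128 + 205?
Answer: -661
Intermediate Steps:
V = -307 (V = -512 + 205 = -307)
V - 1*354 = -307 - 1*354 = -307 - 354 = -661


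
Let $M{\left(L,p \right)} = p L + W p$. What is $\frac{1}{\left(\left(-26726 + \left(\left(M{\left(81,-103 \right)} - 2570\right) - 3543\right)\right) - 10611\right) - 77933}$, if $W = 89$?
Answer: $- \frac{1}{138893} \approx -7.1998 \cdot 10^{-6}$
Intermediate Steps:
$M{\left(L,p \right)} = 89 p + L p$ ($M{\left(L,p \right)} = p L + 89 p = L p + 89 p = 89 p + L p$)
$\frac{1}{\left(\left(-26726 + \left(\left(M{\left(81,-103 \right)} - 2570\right) - 3543\right)\right) - 10611\right) - 77933} = \frac{1}{\left(\left(-26726 - \left(6113 + 103 \left(89 + 81\right)\right)\right) - 10611\right) - 77933} = \frac{1}{\left(\left(-26726 - 23623\right) - 10611\right) - 77933} = \frac{1}{\left(-50349 - 10611\right) - 77933} = \frac{1}{-60960 - 77933} = \frac{1}{-138893} = - \frac{1}{138893}$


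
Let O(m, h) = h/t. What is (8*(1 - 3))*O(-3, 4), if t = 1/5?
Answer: -320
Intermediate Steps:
t = ⅕ (t = 1*(⅕) = ⅕ ≈ 0.20000)
O(m, h) = 5*h (O(m, h) = h/(⅕) = h*5 = 5*h)
(8*(1 - 3))*O(-3, 4) = (8*(1 - 3))*(5*4) = (8*(-2))*20 = -16*20 = -320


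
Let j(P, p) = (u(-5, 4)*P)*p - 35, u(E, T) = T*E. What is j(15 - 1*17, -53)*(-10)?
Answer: 21550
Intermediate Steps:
u(E, T) = E*T
j(P, p) = -35 - 20*P*p (j(P, p) = ((-5*4)*P)*p - 35 = (-20*P)*p - 35 = -20*P*p - 35 = -35 - 20*P*p)
j(15 - 1*17, -53)*(-10) = (-35 - 20*(15 - 1*17)*(-53))*(-10) = (-35 - 20*(15 - 17)*(-53))*(-10) = (-35 - 20*(-2)*(-53))*(-10) = (-35 - 2120)*(-10) = -2155*(-10) = 21550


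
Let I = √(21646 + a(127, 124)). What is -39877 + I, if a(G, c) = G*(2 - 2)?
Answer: -39877 + √21646 ≈ -39730.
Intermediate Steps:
a(G, c) = 0 (a(G, c) = G*0 = 0)
I = √21646 (I = √(21646 + 0) = √21646 ≈ 147.13)
-39877 + I = -39877 + √21646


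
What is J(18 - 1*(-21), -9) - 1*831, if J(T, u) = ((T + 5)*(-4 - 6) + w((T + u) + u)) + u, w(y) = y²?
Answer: -839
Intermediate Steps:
J(T, u) = -50 + u + (T + 2*u)² - 10*T (J(T, u) = ((T + 5)*(-4 - 6) + ((T + u) + u)²) + u = ((5 + T)*(-10) + (T + 2*u)²) + u = ((-50 - 10*T) + (T + 2*u)²) + u = (-50 + (T + 2*u)² - 10*T) + u = -50 + u + (T + 2*u)² - 10*T)
J(18 - 1*(-21), -9) - 1*831 = (-50 - 9 + ((18 - 1*(-21)) + 2*(-9))² - 10*(18 - 1*(-21))) - 1*831 = (-50 - 9 + ((18 + 21) - 18)² - 10*(18 + 21)) - 831 = (-50 - 9 + (39 - 18)² - 10*39) - 831 = (-50 - 9 + 21² - 390) - 831 = (-50 - 9 + 441 - 390) - 831 = -8 - 831 = -839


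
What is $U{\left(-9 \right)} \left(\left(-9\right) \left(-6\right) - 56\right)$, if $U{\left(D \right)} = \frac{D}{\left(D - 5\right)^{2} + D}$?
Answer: $\frac{18}{187} \approx 0.096257$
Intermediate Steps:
$U{\left(D \right)} = \frac{D}{D + \left(-5 + D\right)^{2}}$ ($U{\left(D \right)} = \frac{D}{\left(-5 + D\right)^{2} + D} = \frac{D}{D + \left(-5 + D\right)^{2}}$)
$U{\left(-9 \right)} \left(\left(-9\right) \left(-6\right) - 56\right) = - \frac{9}{-9 + \left(-5 - 9\right)^{2}} \left(\left(-9\right) \left(-6\right) - 56\right) = - \frac{9}{-9 + \left(-14\right)^{2}} \left(54 - 56\right) = - \frac{9}{-9 + 196} \left(-2\right) = - \frac{9}{187} \left(-2\right) = \left(-9\right) \frac{1}{187} \left(-2\right) = \left(- \frac{9}{187}\right) \left(-2\right) = \frac{18}{187}$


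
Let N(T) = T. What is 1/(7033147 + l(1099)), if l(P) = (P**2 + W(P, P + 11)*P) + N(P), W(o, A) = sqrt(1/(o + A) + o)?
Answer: 18206681823/150057395130386389 - 103306*sqrt(606923)/150057395130386389 ≈ 1.2080e-7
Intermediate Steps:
W(o, A) = sqrt(o + 1/(A + o)) (W(o, A) = sqrt(1/(A + o) + o) = sqrt(o + 1/(A + o)))
l(P) = P + P**2 + P*sqrt((1 + P*(11 + 2*P))/(11 + 2*P)) (l(P) = (P**2 + sqrt((1 + P*((P + 11) + P))/((P + 11) + P))*P) + P = (P**2 + sqrt((1 + P*((11 + P) + P))/((11 + P) + P))*P) + P = (P**2 + sqrt((1 + P*(11 + 2*P))/(11 + 2*P))*P) + P = (P**2 + P*sqrt((1 + P*(11 + 2*P))/(11 + 2*P))) + P = P + P**2 + P*sqrt((1 + P*(11 + 2*P))/(11 + 2*P)))
1/(7033147 + l(1099)) = 1/(7033147 + 1099*(1 + 1099 + sqrt((1 + 1099*(11 + 2*1099))/(11 + 2*1099)))) = 1/(7033147 + 1099*(1 + 1099 + sqrt((1 + 1099*(11 + 2198))/(11 + 2198)))) = 1/(7033147 + 1099*(1 + 1099 + sqrt((1 + 1099*2209)/2209))) = 1/(7033147 + 1099*(1 + 1099 + sqrt((1 + 2427691)/2209))) = 1/(7033147 + 1099*(1 + 1099 + sqrt((1/2209)*2427692))) = 1/(7033147 + 1099*(1 + 1099 + sqrt(2427692/2209))) = 1/(7033147 + 1099*(1 + 1099 + 2*sqrt(606923)/47)) = 1/(7033147 + 1099*(1100 + 2*sqrt(606923)/47)) = 1/(7033147 + (1208900 + 2198*sqrt(606923)/47)) = 1/(8242047 + 2198*sqrt(606923)/47)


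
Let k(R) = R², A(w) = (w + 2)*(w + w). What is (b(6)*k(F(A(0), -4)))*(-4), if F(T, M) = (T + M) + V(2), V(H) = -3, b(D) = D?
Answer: -1176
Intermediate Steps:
A(w) = 2*w*(2 + w) (A(w) = (2 + w)*(2*w) = 2*w*(2 + w))
F(T, M) = -3 + M + T (F(T, M) = (T + M) - 3 = (M + T) - 3 = -3 + M + T)
(b(6)*k(F(A(0), -4)))*(-4) = (6*(-3 - 4 + 2*0*(2 + 0))²)*(-4) = (6*(-3 - 4 + 2*0*2)²)*(-4) = (6*(-3 - 4 + 0)²)*(-4) = (6*(-7)²)*(-4) = (6*49)*(-4) = 294*(-4) = -1176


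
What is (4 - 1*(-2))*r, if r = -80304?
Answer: -481824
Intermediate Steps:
(4 - 1*(-2))*r = (4 - 1*(-2))*(-80304) = (4 + 2)*(-80304) = 6*(-80304) = -481824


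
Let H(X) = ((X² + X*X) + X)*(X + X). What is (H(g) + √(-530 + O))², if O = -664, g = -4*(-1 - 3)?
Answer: (16896 + I*√1194)² ≈ 2.8547e+8 + 1.168e+6*I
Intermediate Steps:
g = 16 (g = -4*(-4) = 16)
H(X) = 2*X*(X + 2*X²) (H(X) = ((X² + X²) + X)*(2*X) = (2*X² + X)*(2*X) = (X + 2*X²)*(2*X) = 2*X*(X + 2*X²))
(H(g) + √(-530 + O))² = (16²*(2 + 4*16) + √(-530 - 664))² = (256*(2 + 64) + √(-1194))² = (256*66 + I*√1194)² = (16896 + I*√1194)²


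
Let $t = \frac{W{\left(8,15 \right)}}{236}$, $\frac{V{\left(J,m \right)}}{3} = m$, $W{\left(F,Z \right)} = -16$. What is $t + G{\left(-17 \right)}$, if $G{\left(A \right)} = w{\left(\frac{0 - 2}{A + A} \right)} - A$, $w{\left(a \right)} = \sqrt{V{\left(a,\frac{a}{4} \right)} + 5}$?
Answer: $\frac{999}{59} + \frac{7 \sqrt{119}}{34} \approx 19.178$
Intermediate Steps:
$V{\left(J,m \right)} = 3 m$
$w{\left(a \right)} = \sqrt{5 + \frac{3 a}{4}}$ ($w{\left(a \right)} = \sqrt{3 \frac{a}{4} + 5} = \sqrt{\frac{3 a}{4} + 5} = \sqrt{5 + \frac{3 a}{4}}$)
$t = - \frac{4}{59}$ ($t = - \frac{16}{236} = \left(-16\right) \frac{1}{236} = - \frac{4}{59} \approx -0.067797$)
$G{\left(A \right)} = \frac{\sqrt{20 - \frac{3}{A}}}{2} - A$ ($G{\left(A \right)} = \frac{\sqrt{20 + 3 \frac{0 - 2}{A + A}}}{2} - A = \frac{\sqrt{20 + 3 \left(- \frac{2}{2 A}\right)}}{2} - A = \frac{\sqrt{20 + 3 \left(- 2 \frac{1}{2 A}\right)}}{2} - A = \frac{\sqrt{20 + 3 \left(- \frac{1}{A}\right)}}{2} - A = \frac{\sqrt{20 - \frac{3}{A}}}{2} - A$)
$t + G{\left(-17 \right)} = - \frac{4}{59} + \left(\frac{\sqrt{20 - \frac{3}{-17}}}{2} - -17\right) = - \frac{4}{59} + \left(\frac{\sqrt{20 - - \frac{3}{17}}}{2} + 17\right) = - \frac{4}{59} + \left(\frac{\sqrt{20 + \frac{3}{17}}}{2} + 17\right) = - \frac{4}{59} + \left(\frac{\sqrt{\frac{343}{17}}}{2} + 17\right) = - \frac{4}{59} + \left(\frac{\frac{7}{17} \sqrt{119}}{2} + 17\right) = - \frac{4}{59} + \left(\frac{7 \sqrt{119}}{34} + 17\right) = - \frac{4}{59} + \left(17 + \frac{7 \sqrt{119}}{34}\right) = \frac{999}{59} + \frac{7 \sqrt{119}}{34}$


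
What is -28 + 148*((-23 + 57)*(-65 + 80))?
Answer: 75452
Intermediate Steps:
-28 + 148*((-23 + 57)*(-65 + 80)) = -28 + 148*(34*15) = -28 + 148*510 = -28 + 75480 = 75452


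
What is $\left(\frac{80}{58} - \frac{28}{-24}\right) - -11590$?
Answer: $\frac{2017103}{174} \approx 11593.0$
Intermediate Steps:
$\left(\frac{80}{58} - \frac{28}{-24}\right) - -11590 = \left(80 \cdot \frac{1}{58} - - \frac{7}{6}\right) + 11590 = \left(\frac{40}{29} + \frac{7}{6}\right) + 11590 = \frac{443}{174} + 11590 = \frac{2017103}{174}$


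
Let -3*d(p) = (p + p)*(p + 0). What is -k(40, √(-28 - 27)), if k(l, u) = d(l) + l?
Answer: 3080/3 ≈ 1026.7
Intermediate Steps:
d(p) = -2*p²/3 (d(p) = -(p + p)*(p + 0)/3 = -2*p*p/3 = -2*p²/3)
k(l, u) = l - 2*l²/3 (k(l, u) = -2*l²/3 + l = l - 2*l²/3)
-k(40, √(-28 - 27)) = -40*(3 - 2*40)/3 = -40*(3 - 80)/3 = -40*(-77)/3 = -1*(-3080/3) = 3080/3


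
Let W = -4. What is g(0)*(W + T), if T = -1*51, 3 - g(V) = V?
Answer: -165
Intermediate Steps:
g(V) = 3 - V
T = -51
g(0)*(W + T) = (3 - 1*0)*(-4 - 51) = (3 + 0)*(-55) = 3*(-55) = -165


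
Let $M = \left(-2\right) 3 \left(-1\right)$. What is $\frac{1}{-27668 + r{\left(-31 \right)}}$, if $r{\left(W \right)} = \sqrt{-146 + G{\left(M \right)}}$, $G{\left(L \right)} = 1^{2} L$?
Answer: $- \frac{6917}{191379591} - \frac{i \sqrt{35}}{382759182} \approx -3.6143 \cdot 10^{-5} - 1.5456 \cdot 10^{-8} i$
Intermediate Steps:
$M = 6$ ($M = \left(-6\right) \left(-1\right) = 6$)
$G{\left(L \right)} = L$ ($G{\left(L \right)} = 1 L = L$)
$r{\left(W \right)} = 2 i \sqrt{35}$ ($r{\left(W \right)} = \sqrt{-146 + 6} = \sqrt{-140} = 2 i \sqrt{35}$)
$\frac{1}{-27668 + r{\left(-31 \right)}} = \frac{1}{-27668 + 2 i \sqrt{35}}$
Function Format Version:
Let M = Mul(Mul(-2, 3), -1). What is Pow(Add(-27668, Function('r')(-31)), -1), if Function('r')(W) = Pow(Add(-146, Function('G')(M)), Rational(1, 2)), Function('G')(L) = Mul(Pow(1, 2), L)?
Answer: Add(Rational(-6917, 191379591), Mul(Rational(-1, 382759182), I, Pow(35, Rational(1, 2)))) ≈ Add(-3.6143e-5, Mul(-1.5456e-8, I))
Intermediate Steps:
M = 6 (M = Mul(-6, -1) = 6)
Function('G')(L) = L (Function('G')(L) = Mul(1, L) = L)
Function('r')(W) = Mul(2, I, Pow(35, Rational(1, 2))) (Function('r')(W) = Pow(Add(-146, 6), Rational(1, 2)) = Pow(-140, Rational(1, 2)) = Mul(2, I, Pow(35, Rational(1, 2))))
Pow(Add(-27668, Function('r')(-31)), -1) = Pow(Add(-27668, Mul(2, I, Pow(35, Rational(1, 2)))), -1)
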